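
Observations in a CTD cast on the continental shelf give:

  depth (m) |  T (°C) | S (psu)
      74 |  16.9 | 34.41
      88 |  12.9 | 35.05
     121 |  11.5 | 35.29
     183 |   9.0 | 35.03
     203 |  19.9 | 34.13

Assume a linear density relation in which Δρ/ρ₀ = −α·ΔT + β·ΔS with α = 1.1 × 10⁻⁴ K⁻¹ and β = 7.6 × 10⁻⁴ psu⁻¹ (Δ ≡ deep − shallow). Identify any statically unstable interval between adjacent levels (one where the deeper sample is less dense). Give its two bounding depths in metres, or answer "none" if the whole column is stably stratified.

Evaluate Δρ/ρ₀ = −αΔT + βΔS across each adjacent pair:
  74–88 m: −αΔT+βΔS = −(1.1 × 10⁻⁴)(-4.0)+(7.6 × 10⁻⁴)(+0.64) = 9.3 × 10⁻⁴ → stable
  88–121 m: −αΔT+βΔS = −(1.1 × 10⁻⁴)(-1.4)+(7.6 × 10⁻⁴)(+0.24) = 3.4 × 10⁻⁴ → stable
  121–183 m: −αΔT+βΔS = −(1.1 × 10⁻⁴)(-2.5)+(7.6 × 10⁻⁴)(-0.26) = 7.7 × 10⁻⁵ → stable
  183–203 m: −αΔT+βΔS = −(1.1 × 10⁻⁴)(+10.9)+(7.6 × 10⁻⁴)(-0.90) = -1.9 × 10⁻³ → UNSTABLE
The 183–203 m interval has Δρ < 0: lighter water underlies denser water.

183–203 m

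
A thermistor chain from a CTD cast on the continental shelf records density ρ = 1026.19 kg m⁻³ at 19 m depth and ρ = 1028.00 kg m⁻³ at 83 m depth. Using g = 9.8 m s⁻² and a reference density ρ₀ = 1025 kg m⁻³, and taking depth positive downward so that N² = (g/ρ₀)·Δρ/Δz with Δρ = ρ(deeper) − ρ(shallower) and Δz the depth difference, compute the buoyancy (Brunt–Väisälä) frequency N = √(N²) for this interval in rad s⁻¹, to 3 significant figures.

Δρ = 1028.00 − 1026.19 = 1.81 kg m⁻³ over Δz = 83 − 19 = 64 m.
N² = (9.8/1025) × (1.81/64) = 2.7040 × 10⁻⁴ s⁻².
N = √(2.7040 × 10⁻⁴) = 0.016444 rad s⁻¹ ≈ 0.0164 rad s⁻¹.
N² > 0, so the interval is statically stable.

0.0164 rad s⁻¹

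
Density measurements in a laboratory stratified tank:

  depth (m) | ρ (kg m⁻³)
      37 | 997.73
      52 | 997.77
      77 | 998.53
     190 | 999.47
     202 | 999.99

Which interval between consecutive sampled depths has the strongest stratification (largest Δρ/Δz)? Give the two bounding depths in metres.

190–202 m

Compute the density gradient over each adjacent pair:
  37–52 m: Δρ/Δz = 0.04/15 = 2.7 × 10⁻³ kg m⁻⁴
  52–77 m: Δρ/Δz = 0.76/25 = 0.030 kg m⁻⁴
  77–190 m: Δρ/Δz = 0.94/113 = 8.3 × 10⁻³ kg m⁻⁴
  190–202 m: Δρ/Δz = 0.52/12 = 0.043 kg m⁻⁴
The largest gradient is in the 190–202 m interval — the pycnocline.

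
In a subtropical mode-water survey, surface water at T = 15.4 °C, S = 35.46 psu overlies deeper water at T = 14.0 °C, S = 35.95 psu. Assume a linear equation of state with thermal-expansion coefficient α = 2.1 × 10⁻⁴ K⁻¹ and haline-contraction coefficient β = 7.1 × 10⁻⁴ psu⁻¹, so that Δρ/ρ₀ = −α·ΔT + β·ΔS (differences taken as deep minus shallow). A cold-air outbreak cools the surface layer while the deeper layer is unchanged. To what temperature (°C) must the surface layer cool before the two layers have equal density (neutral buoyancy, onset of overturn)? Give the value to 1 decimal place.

12.3 °C

Neutral buoyancy requires Δρ = 0, i.e. −α(T_deep − T_surf′) + β(S_deep − S_surf) = 0.
T_surf′ = T_deep − (β/α)·ΔS = 14.0 − (7.1 × 10⁻⁴/2.1 × 10⁻⁴)·(+0.49) = 12.343 °C.
Cooling required: 15.4 − (12.343) = 3.057 °C.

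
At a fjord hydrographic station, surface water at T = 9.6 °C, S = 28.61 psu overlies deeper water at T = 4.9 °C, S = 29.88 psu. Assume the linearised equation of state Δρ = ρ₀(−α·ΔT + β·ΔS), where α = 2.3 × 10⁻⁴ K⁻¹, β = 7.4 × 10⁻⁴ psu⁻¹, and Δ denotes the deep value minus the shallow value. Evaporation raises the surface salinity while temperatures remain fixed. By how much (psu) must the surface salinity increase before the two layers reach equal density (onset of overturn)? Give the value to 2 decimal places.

2.73 psu

Neutral buoyancy requires −α(T_deep − T_surf) + β(S_deep − S_surf′) = 0.
S_surf′ = S_deep − (α/β)·ΔT = 29.88 − (2.3 × 10⁻⁴/7.4 × 10⁻⁴)·(-4.7) = 31.3408 psu.
Increase required: 31.3408 − 28.61 = 2.7308 psu.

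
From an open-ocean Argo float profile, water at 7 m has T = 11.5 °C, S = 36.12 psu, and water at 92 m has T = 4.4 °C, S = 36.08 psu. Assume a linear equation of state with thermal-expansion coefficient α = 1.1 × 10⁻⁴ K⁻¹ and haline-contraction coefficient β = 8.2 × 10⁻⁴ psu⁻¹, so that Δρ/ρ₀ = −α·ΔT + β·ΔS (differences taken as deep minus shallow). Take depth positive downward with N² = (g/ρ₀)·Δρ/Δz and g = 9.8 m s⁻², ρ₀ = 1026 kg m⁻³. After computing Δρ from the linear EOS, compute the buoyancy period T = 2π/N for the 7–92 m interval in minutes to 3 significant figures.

ΔT = -7.1 K, ΔS = -0.04 psu (deep − shallow).
Δρ/ρ₀ = −αΔT + βΔS = 7.81 × 10⁻⁴ − 3.28 × 10⁻⁵ = 7.482 × 10⁻⁴, so Δρ ≈ 0.7677 kg m⁻³.
N² = (g/ρ₀)·Δρ/Δz = g·(Δρ/ρ₀)/Δz = 9.8 × 7.482 × 10⁻⁴ / 85 = 8.6263 × 10⁻⁵ s⁻².
N = √(8.6263 × 10⁻⁵) = 9.2878 × 10⁻³ rad s⁻¹ → T = 2π/N = 676.50 s = 11.275 min ≈ 11.3 min.

11.3 min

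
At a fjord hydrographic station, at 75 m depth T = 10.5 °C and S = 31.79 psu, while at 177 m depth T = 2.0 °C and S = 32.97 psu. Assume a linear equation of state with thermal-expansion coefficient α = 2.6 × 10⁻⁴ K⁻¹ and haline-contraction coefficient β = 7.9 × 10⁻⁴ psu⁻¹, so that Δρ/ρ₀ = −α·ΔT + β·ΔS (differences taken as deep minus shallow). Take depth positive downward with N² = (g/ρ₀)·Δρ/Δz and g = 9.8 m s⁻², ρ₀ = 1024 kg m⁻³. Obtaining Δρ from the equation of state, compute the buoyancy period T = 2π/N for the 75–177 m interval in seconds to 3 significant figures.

ΔT = -8.5 K, ΔS = +1.18 psu (deep − shallow).
Δρ/ρ₀ = −αΔT + βΔS = 2.21 × 10⁻³ + 9.322 × 10⁻⁴ = 3.1422 × 10⁻³, so Δρ ≈ 3.218 kg m⁻³.
N² = (g/ρ₀)·Δρ/Δz = g·(Δρ/ρ₀)/Δz = 9.8 × 3.1422 × 10⁻³ / 102 = 3.0190 × 10⁻⁴ s⁻².
N = √(3.0190 × 10⁻⁴) = 0.017375 rad s⁻¹ → T = 2π/N = 361.62 s ≈ 362 s.

362 s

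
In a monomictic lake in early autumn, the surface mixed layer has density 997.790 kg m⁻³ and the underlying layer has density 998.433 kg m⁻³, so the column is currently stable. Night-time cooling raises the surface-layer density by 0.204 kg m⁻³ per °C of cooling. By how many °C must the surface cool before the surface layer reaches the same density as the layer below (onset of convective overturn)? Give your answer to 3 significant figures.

Density deficit of the surface layer: 998.433 − 997.790 = 0.643 kg m⁻³.
Required change = 0.643 / 0.204 = 3.15 °C.

3.15 °C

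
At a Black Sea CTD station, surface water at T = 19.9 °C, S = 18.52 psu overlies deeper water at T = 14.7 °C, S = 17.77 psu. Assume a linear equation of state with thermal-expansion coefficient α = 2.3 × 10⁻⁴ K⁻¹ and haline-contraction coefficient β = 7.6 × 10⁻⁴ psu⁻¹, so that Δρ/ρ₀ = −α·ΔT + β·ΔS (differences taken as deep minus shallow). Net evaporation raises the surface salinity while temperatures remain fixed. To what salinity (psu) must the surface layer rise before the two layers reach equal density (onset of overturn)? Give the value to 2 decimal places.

Neutral buoyancy requires −α(T_deep − T_surf) + β(S_deep − S_surf′) = 0.
S_surf′ = S_deep − (α/β)·ΔT = 17.77 − (2.3 × 10⁻⁴/7.6 × 10⁻⁴)·(-5.2) = 19.3437 psu.
Increase required: 19.3437 − 18.52 = 0.8237 psu.

19.34 psu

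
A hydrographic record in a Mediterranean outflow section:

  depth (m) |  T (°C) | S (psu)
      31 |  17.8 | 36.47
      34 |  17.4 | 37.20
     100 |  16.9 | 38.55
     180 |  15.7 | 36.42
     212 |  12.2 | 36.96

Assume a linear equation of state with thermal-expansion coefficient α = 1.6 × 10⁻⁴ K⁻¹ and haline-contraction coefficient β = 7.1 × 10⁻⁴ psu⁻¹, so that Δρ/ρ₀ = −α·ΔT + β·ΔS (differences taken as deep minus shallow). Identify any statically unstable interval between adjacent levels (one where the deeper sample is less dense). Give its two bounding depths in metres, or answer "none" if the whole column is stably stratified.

100–180 m

Evaluate Δρ/ρ₀ = −αΔT + βΔS across each adjacent pair:
  31–34 m: −αΔT+βΔS = −(1.6 × 10⁻⁴)(-0.4)+(7.1 × 10⁻⁴)(+0.73) = 5.8 × 10⁻⁴ → stable
  34–100 m: −αΔT+βΔS = −(1.6 × 10⁻⁴)(-0.5)+(7.1 × 10⁻⁴)(+1.35) = 1.0 × 10⁻³ → stable
  100–180 m: −αΔT+βΔS = −(1.6 × 10⁻⁴)(-1.2)+(7.1 × 10⁻⁴)(-2.13) = -1.3 × 10⁻³ → UNSTABLE
  180–212 m: −αΔT+βΔS = −(1.6 × 10⁻⁴)(-3.5)+(7.1 × 10⁻⁴)(+0.54) = 9.4 × 10⁻⁴ → stable
The 100–180 m interval has Δρ < 0: lighter water underlies denser water.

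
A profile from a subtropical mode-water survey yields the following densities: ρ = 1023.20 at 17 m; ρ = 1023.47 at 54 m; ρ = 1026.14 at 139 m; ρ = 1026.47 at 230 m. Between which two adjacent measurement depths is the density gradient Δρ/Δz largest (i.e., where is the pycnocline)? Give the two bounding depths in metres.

Compute the density gradient over each adjacent pair:
  17–54 m: Δρ/Δz = 0.27/37 = 7.3 × 10⁻³ kg m⁻⁴
  54–139 m: Δρ/Δz = 2.67/85 = 0.031 kg m⁻⁴
  139–230 m: Δρ/Δz = 0.33/91 = 3.6 × 10⁻³ kg m⁻⁴
The largest gradient is in the 54–139 m interval — the pycnocline.

54–139 m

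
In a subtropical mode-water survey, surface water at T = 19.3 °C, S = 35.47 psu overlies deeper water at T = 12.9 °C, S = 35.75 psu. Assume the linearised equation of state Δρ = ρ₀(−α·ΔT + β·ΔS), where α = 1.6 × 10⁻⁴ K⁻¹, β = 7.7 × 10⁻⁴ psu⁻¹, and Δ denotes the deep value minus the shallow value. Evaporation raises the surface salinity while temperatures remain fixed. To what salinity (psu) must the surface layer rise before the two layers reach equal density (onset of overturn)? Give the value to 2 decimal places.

37.08 psu

Neutral buoyancy requires −α(T_deep − T_surf) + β(S_deep − S_surf′) = 0.
S_surf′ = S_deep − (α/β)·ΔT = 35.75 − (1.6 × 10⁻⁴/7.7 × 10⁻⁴)·(-6.4) = 37.0799 psu.
Increase required: 37.0799 − 35.47 = 1.6099 psu.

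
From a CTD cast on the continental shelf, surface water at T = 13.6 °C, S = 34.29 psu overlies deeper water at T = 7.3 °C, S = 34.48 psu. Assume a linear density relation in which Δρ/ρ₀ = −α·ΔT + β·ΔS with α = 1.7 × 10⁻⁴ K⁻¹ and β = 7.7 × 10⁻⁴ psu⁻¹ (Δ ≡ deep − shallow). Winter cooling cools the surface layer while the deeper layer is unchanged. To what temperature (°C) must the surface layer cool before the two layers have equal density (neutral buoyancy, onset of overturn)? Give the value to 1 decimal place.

Neutral buoyancy requires Δρ = 0, i.e. −α(T_deep − T_surf′) + β(S_deep − S_surf) = 0.
T_surf′ = T_deep − (β/α)·ΔS = 7.3 − (7.7 × 10⁻⁴/1.7 × 10⁻⁴)·(+0.19) = 6.439 °C.
Cooling required: 13.6 − (6.439) = 7.161 °C.

6.4 °C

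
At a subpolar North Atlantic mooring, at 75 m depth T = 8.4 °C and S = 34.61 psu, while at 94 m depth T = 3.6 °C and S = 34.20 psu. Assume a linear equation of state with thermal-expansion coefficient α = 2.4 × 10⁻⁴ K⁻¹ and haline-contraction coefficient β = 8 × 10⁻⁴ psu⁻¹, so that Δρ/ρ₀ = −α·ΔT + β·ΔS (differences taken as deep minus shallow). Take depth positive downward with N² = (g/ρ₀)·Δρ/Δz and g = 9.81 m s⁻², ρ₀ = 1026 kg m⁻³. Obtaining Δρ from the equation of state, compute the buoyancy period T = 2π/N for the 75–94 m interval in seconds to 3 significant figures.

ΔT = -4.8 K, ΔS = -0.41 psu (deep − shallow).
Δρ/ρ₀ = −αΔT + βΔS = 1.152 × 10⁻³ − 3.28 × 10⁻⁴ = 8.24 × 10⁻⁴, so Δρ ≈ 0.8454 kg m⁻³.
N² = (g/ρ₀)·Δρ/Δz = g·(Δρ/ρ₀)/Δz = 9.81 × 8.24 × 10⁻⁴ / 19 = 4.2544 × 10⁻⁴ s⁻².
N = √(4.2544 × 10⁻⁴) = 0.020626 rad s⁻¹ → T = 2π/N = 304.62 s ≈ 305 s.

305 s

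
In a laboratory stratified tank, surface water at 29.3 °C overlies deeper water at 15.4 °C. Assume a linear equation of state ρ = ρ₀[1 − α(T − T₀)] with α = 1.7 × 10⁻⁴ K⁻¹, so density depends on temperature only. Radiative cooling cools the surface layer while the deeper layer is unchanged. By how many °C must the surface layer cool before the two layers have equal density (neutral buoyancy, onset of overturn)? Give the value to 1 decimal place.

13.9 °C

With temperature the only control, equal density requires T_surf′ = T_deep.
T_surf′ = 15.4 °C.
Cooling required: 29.3 − 15.4 = 13.9 °C.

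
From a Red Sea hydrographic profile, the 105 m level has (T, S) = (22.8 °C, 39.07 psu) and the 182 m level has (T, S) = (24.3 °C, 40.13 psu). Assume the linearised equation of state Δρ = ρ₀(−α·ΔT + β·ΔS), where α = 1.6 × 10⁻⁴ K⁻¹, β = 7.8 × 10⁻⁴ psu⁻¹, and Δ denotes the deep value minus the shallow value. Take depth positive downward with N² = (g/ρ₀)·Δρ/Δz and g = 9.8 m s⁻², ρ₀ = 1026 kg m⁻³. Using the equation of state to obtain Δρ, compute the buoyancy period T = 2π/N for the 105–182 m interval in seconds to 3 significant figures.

727 s

ΔT = +1.5 K, ΔS = +1.06 psu (deep − shallow).
Δρ/ρ₀ = −αΔT + βΔS = -2.40 × 10⁻⁴ + 8.268 × 10⁻⁴ = 5.868 × 10⁻⁴, so Δρ ≈ 0.6021 kg m⁻³.
N² = (g/ρ₀)·Δρ/Δz = g·(Δρ/ρ₀)/Δz = 9.8 × 5.868 × 10⁻⁴ / 77 = 7.4684 × 10⁻⁵ s⁻².
N = √(7.4684 × 10⁻⁵) = 8.6420 × 10⁻³ rad s⁻¹ → T = 2π/N = 727.05 s ≈ 727 s.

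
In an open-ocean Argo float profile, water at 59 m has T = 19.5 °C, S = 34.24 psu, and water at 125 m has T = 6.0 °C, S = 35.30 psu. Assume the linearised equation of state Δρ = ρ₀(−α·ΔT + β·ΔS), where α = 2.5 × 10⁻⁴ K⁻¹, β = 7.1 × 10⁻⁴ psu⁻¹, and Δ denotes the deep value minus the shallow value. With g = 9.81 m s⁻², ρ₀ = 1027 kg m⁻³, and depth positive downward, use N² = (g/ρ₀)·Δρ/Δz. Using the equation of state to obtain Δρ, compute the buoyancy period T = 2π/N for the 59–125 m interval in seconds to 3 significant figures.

ΔT = -13.5 K, ΔS = +1.06 psu (deep − shallow).
Δρ/ρ₀ = −αΔT + βΔS = 3.375 × 10⁻³ + 7.526 × 10⁻⁴ = 4.1276 × 10⁻³, so Δρ ≈ 4.239 kg m⁻³.
N² = (g/ρ₀)·Δρ/Δz = g·(Δρ/ρ₀)/Δz = 9.81 × 4.1276 × 10⁻³ / 66 = 6.1351 × 10⁻⁴ s⁻².
N = √(6.1351 × 10⁻⁴) = 0.024769 rad s⁻¹ → T = 2π/N = 253.67 s ≈ 254 s.

254 s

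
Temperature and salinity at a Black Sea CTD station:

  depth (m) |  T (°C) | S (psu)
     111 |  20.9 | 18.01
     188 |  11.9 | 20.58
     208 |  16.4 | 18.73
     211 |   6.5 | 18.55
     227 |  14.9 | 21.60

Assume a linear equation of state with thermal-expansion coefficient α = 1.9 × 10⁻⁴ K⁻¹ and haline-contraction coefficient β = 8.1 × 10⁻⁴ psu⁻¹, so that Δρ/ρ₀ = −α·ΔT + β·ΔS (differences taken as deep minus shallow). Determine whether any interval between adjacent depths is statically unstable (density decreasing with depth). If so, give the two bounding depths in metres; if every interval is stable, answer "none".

Evaluate Δρ/ρ₀ = −αΔT + βΔS across each adjacent pair:
  111–188 m: −αΔT+βΔS = −(1.9 × 10⁻⁴)(-9.0)+(8.1 × 10⁻⁴)(+2.57) = 3.8 × 10⁻³ → stable
  188–208 m: −αΔT+βΔS = −(1.9 × 10⁻⁴)(+4.5)+(8.1 × 10⁻⁴)(-1.85) = -2.4 × 10⁻³ → UNSTABLE
  208–211 m: −αΔT+βΔS = −(1.9 × 10⁻⁴)(-9.9)+(8.1 × 10⁻⁴)(-0.18) = 1.7 × 10⁻³ → stable
  211–227 m: −αΔT+βΔS = −(1.9 × 10⁻⁴)(+8.4)+(8.1 × 10⁻⁴)(+3.05) = 8.7 × 10⁻⁴ → stable
The 188–208 m interval has Δρ < 0: lighter water underlies denser water.

188–208 m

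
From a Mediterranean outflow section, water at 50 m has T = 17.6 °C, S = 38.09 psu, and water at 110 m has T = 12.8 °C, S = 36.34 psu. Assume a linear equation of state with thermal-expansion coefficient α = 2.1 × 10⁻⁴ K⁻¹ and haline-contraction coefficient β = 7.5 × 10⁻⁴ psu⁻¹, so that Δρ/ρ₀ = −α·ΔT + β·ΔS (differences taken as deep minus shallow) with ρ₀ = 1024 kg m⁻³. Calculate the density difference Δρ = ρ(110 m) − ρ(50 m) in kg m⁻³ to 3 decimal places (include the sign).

-0.312 kg m⁻³

ΔT = -4.8 K, ΔS = -1.75 psu (deep − shallow).
Δρ/ρ₀ = −(2.1 × 10⁻⁴)(-4.8) + (7.5 × 10⁻⁴)(-1.75) = -3.045 × 10⁻⁴.
Δρ = 1024 × (-3.045 × 10⁻⁴) = -0.312 kg m⁻³.
Negative Δρ: lighter below, statically unstable.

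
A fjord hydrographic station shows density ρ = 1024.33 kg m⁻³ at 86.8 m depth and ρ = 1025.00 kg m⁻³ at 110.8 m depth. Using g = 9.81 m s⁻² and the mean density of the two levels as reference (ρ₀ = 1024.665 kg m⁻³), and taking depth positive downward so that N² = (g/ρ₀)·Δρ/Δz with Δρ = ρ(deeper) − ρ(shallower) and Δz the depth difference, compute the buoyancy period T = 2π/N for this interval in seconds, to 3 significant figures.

Δρ = 1025.00 − 1024.33 = 0.67 kg m⁻³ over Δz = 110.8 − 86.8 = 24 m.
N² = (9.81/1024.665) × (0.67/24) = 2.6727 × 10⁻⁴ s⁻².
N = √(2.6727 × 10⁻⁴) = 0.016348 rad s⁻¹, so T = 2π/N = 384.34 s ≈ 384 s.

384 s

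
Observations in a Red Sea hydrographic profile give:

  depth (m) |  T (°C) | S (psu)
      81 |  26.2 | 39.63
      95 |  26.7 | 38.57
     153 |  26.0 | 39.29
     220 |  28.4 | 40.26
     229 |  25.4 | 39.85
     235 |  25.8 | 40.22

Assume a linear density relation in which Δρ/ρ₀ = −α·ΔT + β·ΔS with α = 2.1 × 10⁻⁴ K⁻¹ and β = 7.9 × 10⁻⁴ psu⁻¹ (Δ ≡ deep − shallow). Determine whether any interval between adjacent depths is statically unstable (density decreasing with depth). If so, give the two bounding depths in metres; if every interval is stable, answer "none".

Evaluate Δρ/ρ₀ = −αΔT + βΔS across each adjacent pair:
  81–95 m: −αΔT+βΔS = −(2.1 × 10⁻⁴)(+0.5)+(7.9 × 10⁻⁴)(-1.06) = -9.4 × 10⁻⁴ → UNSTABLE
  95–153 m: −αΔT+βΔS = −(2.1 × 10⁻⁴)(-0.7)+(7.9 × 10⁻⁴)(+0.72) = 7.2 × 10⁻⁴ → stable
  153–220 m: −αΔT+βΔS = −(2.1 × 10⁻⁴)(+2.4)+(7.9 × 10⁻⁴)(+0.97) = 2.6 × 10⁻⁴ → stable
  220–229 m: −αΔT+βΔS = −(2.1 × 10⁻⁴)(-3.0)+(7.9 × 10⁻⁴)(-0.41) = 3.1 × 10⁻⁴ → stable
  229–235 m: −αΔT+βΔS = −(2.1 × 10⁻⁴)(+0.4)+(7.9 × 10⁻⁴)(+0.37) = 2.1 × 10⁻⁴ → stable
The 81–95 m interval has Δρ < 0: lighter water underlies denser water.

81–95 m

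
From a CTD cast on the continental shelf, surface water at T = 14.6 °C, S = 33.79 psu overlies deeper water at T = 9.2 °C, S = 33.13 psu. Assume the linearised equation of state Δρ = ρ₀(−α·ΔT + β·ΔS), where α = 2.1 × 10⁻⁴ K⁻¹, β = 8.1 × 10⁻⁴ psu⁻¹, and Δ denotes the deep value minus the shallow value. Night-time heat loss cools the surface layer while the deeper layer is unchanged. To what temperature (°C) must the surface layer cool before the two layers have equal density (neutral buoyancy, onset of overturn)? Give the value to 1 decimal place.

11.7 °C

Neutral buoyancy requires Δρ = 0, i.e. −α(T_deep − T_surf′) + β(S_deep − S_surf) = 0.
T_surf′ = T_deep − (β/α)·ΔS = 9.2 − (8.1 × 10⁻⁴/2.1 × 10⁻⁴)·(-0.66) = 11.746 °C.
Cooling required: 14.6 − (11.746) = 2.854 °C.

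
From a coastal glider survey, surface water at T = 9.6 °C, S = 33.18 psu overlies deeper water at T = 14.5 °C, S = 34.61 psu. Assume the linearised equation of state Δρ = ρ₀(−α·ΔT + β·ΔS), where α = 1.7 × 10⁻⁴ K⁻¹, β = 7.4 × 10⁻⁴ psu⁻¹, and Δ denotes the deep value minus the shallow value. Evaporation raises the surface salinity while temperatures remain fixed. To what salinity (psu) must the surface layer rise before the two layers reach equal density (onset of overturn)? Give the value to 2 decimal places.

Neutral buoyancy requires −α(T_deep − T_surf) + β(S_deep − S_surf′) = 0.
S_surf′ = S_deep − (α/β)·ΔT = 34.61 − (1.7 × 10⁻⁴/7.4 × 10⁻⁴)·(+4.9) = 33.4843 psu.
Increase required: 33.4843 − 33.18 = 0.3043 psu.

33.48 psu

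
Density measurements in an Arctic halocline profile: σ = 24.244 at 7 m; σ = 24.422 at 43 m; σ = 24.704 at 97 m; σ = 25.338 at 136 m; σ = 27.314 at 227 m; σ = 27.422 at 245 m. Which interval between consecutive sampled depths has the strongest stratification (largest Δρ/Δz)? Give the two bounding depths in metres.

Compute the density gradient over each adjacent pair:
  7–43 m: Δρ/Δz = 0.178/36 = 4.9 × 10⁻³ kg m⁻⁴
  43–97 m: Δρ/Δz = 0.282/54 = 5.2 × 10⁻³ kg m⁻⁴
  97–136 m: Δρ/Δz = 0.634/39 = 0.016 kg m⁻⁴
  136–227 m: Δρ/Δz = 1.976/91 = 0.022 kg m⁻⁴
  227–245 m: Δρ/Δz = 0.108/18 = 6.0 × 10⁻³ kg m⁻⁴
The largest gradient is in the 136–227 m interval — the pycnocline.

136–227 m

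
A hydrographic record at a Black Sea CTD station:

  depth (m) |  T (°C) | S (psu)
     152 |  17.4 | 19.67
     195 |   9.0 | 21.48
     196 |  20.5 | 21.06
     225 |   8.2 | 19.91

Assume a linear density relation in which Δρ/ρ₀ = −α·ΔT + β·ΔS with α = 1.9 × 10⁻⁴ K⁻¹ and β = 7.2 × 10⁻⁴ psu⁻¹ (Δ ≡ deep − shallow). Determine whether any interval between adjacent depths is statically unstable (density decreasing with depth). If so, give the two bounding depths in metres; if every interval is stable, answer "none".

195–196 m

Evaluate Δρ/ρ₀ = −αΔT + βΔS across each adjacent pair:
  152–195 m: −αΔT+βΔS = −(1.9 × 10⁻⁴)(-8.4)+(7.2 × 10⁻⁴)(+1.81) = 2.9 × 10⁻³ → stable
  195–196 m: −αΔT+βΔS = −(1.9 × 10⁻⁴)(+11.5)+(7.2 × 10⁻⁴)(-0.42) = -2.5 × 10⁻³ → UNSTABLE
  196–225 m: −αΔT+βΔS = −(1.9 × 10⁻⁴)(-12.3)+(7.2 × 10⁻⁴)(-1.15) = 1.5 × 10⁻³ → stable
The 195–196 m interval has Δρ < 0: lighter water underlies denser water.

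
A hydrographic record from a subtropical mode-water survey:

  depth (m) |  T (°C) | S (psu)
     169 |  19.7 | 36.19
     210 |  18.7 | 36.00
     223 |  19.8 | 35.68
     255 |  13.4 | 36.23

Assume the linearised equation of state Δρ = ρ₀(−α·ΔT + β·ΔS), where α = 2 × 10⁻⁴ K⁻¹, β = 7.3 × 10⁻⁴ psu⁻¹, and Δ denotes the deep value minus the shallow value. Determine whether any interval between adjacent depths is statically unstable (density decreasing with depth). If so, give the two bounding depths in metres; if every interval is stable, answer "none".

Evaluate Δρ/ρ₀ = −αΔT + βΔS across each adjacent pair:
  169–210 m: −αΔT+βΔS = −(2 × 10⁻⁴)(-1.0)+(7.3 × 10⁻⁴)(-0.19) = 6.1 × 10⁻⁵ → stable
  210–223 m: −αΔT+βΔS = −(2 × 10⁻⁴)(+1.1)+(7.3 × 10⁻⁴)(-0.32) = -4.5 × 10⁻⁴ → UNSTABLE
  223–255 m: −αΔT+βΔS = −(2 × 10⁻⁴)(-6.4)+(7.3 × 10⁻⁴)(+0.55) = 1.7 × 10⁻³ → stable
The 210–223 m interval has Δρ < 0: lighter water underlies denser water.

210–223 m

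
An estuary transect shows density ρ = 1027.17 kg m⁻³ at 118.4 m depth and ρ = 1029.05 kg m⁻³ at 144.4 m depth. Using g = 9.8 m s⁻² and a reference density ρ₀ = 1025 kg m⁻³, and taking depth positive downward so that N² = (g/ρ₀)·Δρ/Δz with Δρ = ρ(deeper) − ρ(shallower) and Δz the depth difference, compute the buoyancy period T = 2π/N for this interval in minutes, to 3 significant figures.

3.98 min

Δρ = 1029.05 − 1027.17 = 1.88 kg m⁻³ over Δz = 144.4 − 118.4 = 26 m.
N² = (9.8/1025) × (1.88/26) = 6.9133 × 10⁻⁴ s⁻².
N = √(6.9133 × 10⁻⁴) = 0.026293 rad s⁻¹, so T = 2π/N = 238.97 s = 3.9828 min ≈ 3.98 min.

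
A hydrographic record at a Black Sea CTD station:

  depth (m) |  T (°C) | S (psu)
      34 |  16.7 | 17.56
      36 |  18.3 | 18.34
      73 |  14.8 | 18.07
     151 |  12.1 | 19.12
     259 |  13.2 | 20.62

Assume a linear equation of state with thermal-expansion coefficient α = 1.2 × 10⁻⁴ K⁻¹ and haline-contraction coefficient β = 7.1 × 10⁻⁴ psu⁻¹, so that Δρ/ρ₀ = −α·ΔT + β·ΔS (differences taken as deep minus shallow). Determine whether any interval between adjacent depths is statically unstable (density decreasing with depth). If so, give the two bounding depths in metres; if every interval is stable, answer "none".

Evaluate Δρ/ρ₀ = −αΔT + βΔS across each adjacent pair:
  34–36 m: −αΔT+βΔS = −(1.2 × 10⁻⁴)(+1.6)+(7.1 × 10⁻⁴)(+0.78) = 3.6 × 10⁻⁴ → stable
  36–73 m: −αΔT+βΔS = −(1.2 × 10⁻⁴)(-3.5)+(7.1 × 10⁻⁴)(-0.27) = 2.3 × 10⁻⁴ → stable
  73–151 m: −αΔT+βΔS = −(1.2 × 10⁻⁴)(-2.7)+(7.1 × 10⁻⁴)(+1.05) = 1.1 × 10⁻³ → stable
  151–259 m: −αΔT+βΔS = −(1.2 × 10⁻⁴)(+1.1)+(7.1 × 10⁻⁴)(+1.50) = 9.3 × 10⁻⁴ → stable
Every interval has Δρ > 0: the column is stably stratified throughout.

none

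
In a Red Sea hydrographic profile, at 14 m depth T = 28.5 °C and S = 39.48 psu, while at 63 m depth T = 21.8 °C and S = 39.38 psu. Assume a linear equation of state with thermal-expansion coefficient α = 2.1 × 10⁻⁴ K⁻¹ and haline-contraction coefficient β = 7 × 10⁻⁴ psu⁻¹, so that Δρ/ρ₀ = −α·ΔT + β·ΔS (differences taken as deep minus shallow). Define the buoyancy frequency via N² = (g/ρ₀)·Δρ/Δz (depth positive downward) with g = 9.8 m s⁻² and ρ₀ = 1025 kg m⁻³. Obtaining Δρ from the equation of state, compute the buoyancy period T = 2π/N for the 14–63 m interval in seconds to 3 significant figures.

ΔT = -6.7 K, ΔS = -0.10 psu (deep − shallow).
Δρ/ρ₀ = −αΔT + βΔS = 1.407 × 10⁻³ − 7.00 × 10⁻⁵ = 1.337 × 10⁻³, so Δρ ≈ 1.370 kg m⁻³.
N² = (g/ρ₀)·Δρ/Δz = g·(Δρ/ρ₀)/Δz = 9.8 × 1.337 × 10⁻³ / 49 = 2.6740 × 10⁻⁴ s⁻².
N = √(2.6740 × 10⁻⁴) = 0.016352 rad s⁻¹ → T = 2π/N = 384.25 s ≈ 384 s.

384 s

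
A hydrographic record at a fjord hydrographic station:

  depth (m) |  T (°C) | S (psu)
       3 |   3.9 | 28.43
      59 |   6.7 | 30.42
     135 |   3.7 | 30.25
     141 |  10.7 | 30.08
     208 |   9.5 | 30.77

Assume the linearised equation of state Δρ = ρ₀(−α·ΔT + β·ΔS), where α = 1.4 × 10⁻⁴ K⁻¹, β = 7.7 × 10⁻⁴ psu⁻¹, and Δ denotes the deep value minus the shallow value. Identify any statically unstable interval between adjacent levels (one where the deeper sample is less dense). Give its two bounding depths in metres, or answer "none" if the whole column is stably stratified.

135–141 m

Evaluate Δρ/ρ₀ = −αΔT + βΔS across each adjacent pair:
  3–59 m: −αΔT+βΔS = −(1.4 × 10⁻⁴)(+2.8)+(7.7 × 10⁻⁴)(+1.99) = 1.1 × 10⁻³ → stable
  59–135 m: −αΔT+βΔS = −(1.4 × 10⁻⁴)(-3.0)+(7.7 × 10⁻⁴)(-0.17) = 2.9 × 10⁻⁴ → stable
  135–141 m: −αΔT+βΔS = −(1.4 × 10⁻⁴)(+7.0)+(7.7 × 10⁻⁴)(-0.17) = -1.1 × 10⁻³ → UNSTABLE
  141–208 m: −αΔT+βΔS = −(1.4 × 10⁻⁴)(-1.2)+(7.7 × 10⁻⁴)(+0.69) = 7.0 × 10⁻⁴ → stable
The 135–141 m interval has Δρ < 0: lighter water underlies denser water.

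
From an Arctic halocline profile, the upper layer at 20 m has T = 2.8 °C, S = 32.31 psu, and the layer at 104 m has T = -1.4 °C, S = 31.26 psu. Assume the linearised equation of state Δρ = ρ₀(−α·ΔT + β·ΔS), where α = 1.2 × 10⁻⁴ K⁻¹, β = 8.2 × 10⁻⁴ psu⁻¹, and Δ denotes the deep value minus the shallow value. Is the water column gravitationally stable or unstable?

unstable

ΔT = -1.4 − 2.8 = -4.2 K and ΔS = 31.26 − 32.31 = -1.05 psu (deep − shallow).
−αΔT = 5.04 × 10⁻⁴; βΔS = -8.61 × 10⁻⁴; sum Δρ/ρ₀ = -3.57 × 10⁻⁴.
Δρ/ρ₀ < 0, so Δρ < 0: deeper water is lighter → statically unstable; the column would overturn.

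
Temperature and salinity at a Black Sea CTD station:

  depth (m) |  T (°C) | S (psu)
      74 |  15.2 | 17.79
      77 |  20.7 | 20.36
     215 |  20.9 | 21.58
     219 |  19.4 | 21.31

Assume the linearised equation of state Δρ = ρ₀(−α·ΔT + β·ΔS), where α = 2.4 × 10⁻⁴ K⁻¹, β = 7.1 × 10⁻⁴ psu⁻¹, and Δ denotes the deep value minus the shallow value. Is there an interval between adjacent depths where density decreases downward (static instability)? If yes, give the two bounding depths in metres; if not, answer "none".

Evaluate Δρ/ρ₀ = −αΔT + βΔS across each adjacent pair:
  74–77 m: −αΔT+βΔS = −(2.4 × 10⁻⁴)(+5.5)+(7.1 × 10⁻⁴)(+2.57) = 5.0 × 10⁻⁴ → stable
  77–215 m: −αΔT+βΔS = −(2.4 × 10⁻⁴)(+0.2)+(7.1 × 10⁻⁴)(+1.22) = 8.2 × 10⁻⁴ → stable
  215–219 m: −αΔT+βΔS = −(2.4 × 10⁻⁴)(-1.5)+(7.1 × 10⁻⁴)(-0.27) = 1.7 × 10⁻⁴ → stable
Every interval has Δρ > 0: the column is stably stratified throughout.

none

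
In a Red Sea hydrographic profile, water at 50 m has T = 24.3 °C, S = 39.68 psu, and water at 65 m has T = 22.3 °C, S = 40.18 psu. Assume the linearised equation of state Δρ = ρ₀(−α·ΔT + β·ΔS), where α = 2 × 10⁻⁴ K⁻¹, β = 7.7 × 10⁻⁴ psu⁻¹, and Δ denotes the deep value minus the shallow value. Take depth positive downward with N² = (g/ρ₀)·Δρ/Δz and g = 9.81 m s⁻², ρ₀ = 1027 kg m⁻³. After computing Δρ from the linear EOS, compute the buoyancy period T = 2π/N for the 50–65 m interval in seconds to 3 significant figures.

ΔT = -2.0 K, ΔS = +0.50 psu (deep − shallow).
Δρ/ρ₀ = −αΔT + βΔS = 4.00 × 10⁻⁴ + 3.85 × 10⁻⁴ = 7.85 × 10⁻⁴, so Δρ ≈ 0.8062 kg m⁻³.
N² = (g/ρ₀)·Δρ/Δz = g·(Δρ/ρ₀)/Δz = 9.81 × 7.85 × 10⁻⁴ / 15 = 5.1339 × 10⁻⁴ s⁻².
N = √(5.1339 × 10⁻⁴) = 0.022658 rad s⁻¹ → T = 2π/N = 277.31 s ≈ 277 s.

277 s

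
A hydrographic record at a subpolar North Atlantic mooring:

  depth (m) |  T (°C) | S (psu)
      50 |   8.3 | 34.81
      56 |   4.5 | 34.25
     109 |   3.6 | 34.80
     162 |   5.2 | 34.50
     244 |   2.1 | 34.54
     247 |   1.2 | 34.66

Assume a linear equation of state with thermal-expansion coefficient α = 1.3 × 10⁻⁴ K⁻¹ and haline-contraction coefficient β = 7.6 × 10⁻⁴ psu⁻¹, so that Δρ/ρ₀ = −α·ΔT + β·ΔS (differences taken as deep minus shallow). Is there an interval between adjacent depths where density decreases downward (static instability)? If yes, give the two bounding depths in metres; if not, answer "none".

109–162 m

Evaluate Δρ/ρ₀ = −αΔT + βΔS across each adjacent pair:
  50–56 m: −αΔT+βΔS = −(1.3 × 10⁻⁴)(-3.8)+(7.6 × 10⁻⁴)(-0.56) = 6.8 × 10⁻⁵ → stable
  56–109 m: −αΔT+βΔS = −(1.3 × 10⁻⁴)(-0.9)+(7.6 × 10⁻⁴)(+0.55) = 5.4 × 10⁻⁴ → stable
  109–162 m: −αΔT+βΔS = −(1.3 × 10⁻⁴)(+1.6)+(7.6 × 10⁻⁴)(-0.30) = -4.4 × 10⁻⁴ → UNSTABLE
  162–244 m: −αΔT+βΔS = −(1.3 × 10⁻⁴)(-3.1)+(7.6 × 10⁻⁴)(+0.04) = 4.3 × 10⁻⁴ → stable
  244–247 m: −αΔT+βΔS = −(1.3 × 10⁻⁴)(-0.9)+(7.6 × 10⁻⁴)(+0.12) = 2.1 × 10⁻⁴ → stable
The 109–162 m interval has Δρ < 0: lighter water underlies denser water.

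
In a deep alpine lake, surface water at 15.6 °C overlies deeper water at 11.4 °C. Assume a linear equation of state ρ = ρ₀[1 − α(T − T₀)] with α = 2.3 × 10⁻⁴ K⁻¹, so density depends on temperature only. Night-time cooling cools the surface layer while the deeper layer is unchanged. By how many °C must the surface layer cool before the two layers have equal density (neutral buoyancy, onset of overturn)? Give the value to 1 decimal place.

With temperature the only control, equal density requires T_surf′ = T_deep.
T_surf′ = 11.4 °C.
Cooling required: 15.6 − 11.4 = 4.2 °C.

4.2 °C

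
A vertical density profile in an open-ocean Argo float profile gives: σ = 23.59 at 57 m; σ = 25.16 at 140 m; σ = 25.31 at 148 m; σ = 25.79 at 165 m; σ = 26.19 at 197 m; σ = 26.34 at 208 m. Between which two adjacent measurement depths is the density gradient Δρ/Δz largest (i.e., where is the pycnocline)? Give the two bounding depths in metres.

148–165 m

Compute the density gradient over each adjacent pair:
  57–140 m: Δρ/Δz = 1.57/83 = 0.019 kg m⁻⁴
  140–148 m: Δρ/Δz = 0.15/8 = 0.019 kg m⁻⁴
  148–165 m: Δρ/Δz = 0.48/17 = 0.028 kg m⁻⁴
  165–197 m: Δρ/Δz = 0.40/32 = 0.013 kg m⁻⁴
  197–208 m: Δρ/Δz = 0.15/11 = 0.014 kg m⁻⁴
The largest gradient is in the 148–165 m interval — the pycnocline.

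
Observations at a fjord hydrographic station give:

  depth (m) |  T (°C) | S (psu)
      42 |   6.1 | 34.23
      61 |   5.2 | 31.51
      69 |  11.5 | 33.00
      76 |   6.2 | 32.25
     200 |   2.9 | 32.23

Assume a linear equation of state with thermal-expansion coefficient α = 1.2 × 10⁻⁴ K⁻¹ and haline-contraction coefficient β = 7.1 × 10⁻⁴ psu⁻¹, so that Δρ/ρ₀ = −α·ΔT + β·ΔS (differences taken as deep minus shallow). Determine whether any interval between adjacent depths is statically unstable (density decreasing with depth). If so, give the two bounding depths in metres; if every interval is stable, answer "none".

Evaluate Δρ/ρ₀ = −αΔT + βΔS across each adjacent pair:
  42–61 m: −αΔT+βΔS = −(1.2 × 10⁻⁴)(-0.9)+(7.1 × 10⁻⁴)(-2.72) = -1.8 × 10⁻³ → UNSTABLE
  61–69 m: −αΔT+βΔS = −(1.2 × 10⁻⁴)(+6.3)+(7.1 × 10⁻⁴)(+1.49) = 3.0 × 10⁻⁴ → stable
  69–76 m: −αΔT+βΔS = −(1.2 × 10⁻⁴)(-5.3)+(7.1 × 10⁻⁴)(-0.75) = 1.0 × 10⁻⁴ → stable
  76–200 m: −αΔT+βΔS = −(1.2 × 10⁻⁴)(-3.3)+(7.1 × 10⁻⁴)(-0.02) = 3.8 × 10⁻⁴ → stable
The 42–61 m interval has Δρ < 0: lighter water underlies denser water.

42–61 m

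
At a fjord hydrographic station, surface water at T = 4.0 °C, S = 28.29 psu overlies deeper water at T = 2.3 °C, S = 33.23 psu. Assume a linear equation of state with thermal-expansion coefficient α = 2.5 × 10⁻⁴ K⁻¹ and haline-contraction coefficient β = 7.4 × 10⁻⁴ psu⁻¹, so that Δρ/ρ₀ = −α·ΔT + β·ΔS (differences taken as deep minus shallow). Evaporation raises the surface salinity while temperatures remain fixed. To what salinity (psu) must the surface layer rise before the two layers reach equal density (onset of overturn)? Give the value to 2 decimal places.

Neutral buoyancy requires −α(T_deep − T_surf) + β(S_deep − S_surf′) = 0.
S_surf′ = S_deep − (α/β)·ΔT = 33.23 − (2.5 × 10⁻⁴/7.4 × 10⁻⁴)·(-1.7) = 33.8043 psu.
Increase required: 33.8043 − 28.29 = 5.5143 psu.

33.80 psu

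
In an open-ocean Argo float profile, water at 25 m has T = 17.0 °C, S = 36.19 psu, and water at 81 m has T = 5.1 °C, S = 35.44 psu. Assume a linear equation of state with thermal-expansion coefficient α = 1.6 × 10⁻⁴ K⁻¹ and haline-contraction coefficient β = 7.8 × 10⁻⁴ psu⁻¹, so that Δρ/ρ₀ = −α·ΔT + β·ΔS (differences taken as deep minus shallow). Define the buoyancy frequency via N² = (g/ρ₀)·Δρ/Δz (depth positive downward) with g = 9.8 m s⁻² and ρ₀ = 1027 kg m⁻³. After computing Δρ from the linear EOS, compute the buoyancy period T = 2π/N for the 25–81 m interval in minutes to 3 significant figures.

ΔT = -11.9 K, ΔS = -0.75 psu (deep − shallow).
Δρ/ρ₀ = −αΔT + βΔS = 1.904 × 10⁻³ − 5.85 × 10⁻⁴ = 1.319 × 10⁻³, so Δρ ≈ 1.355 kg m⁻³.
N² = (g/ρ₀)·Δρ/Δz = g·(Δρ/ρ₀)/Δz = 9.8 × 1.319 × 10⁻³ / 56 = 2.3083 × 10⁻⁴ s⁻².
N = √(2.3083 × 10⁻⁴) = 0.015193 rad s⁻¹ → T = 2π/N = 413.56 s = 6.8927 min ≈ 6.89 min.

6.89 min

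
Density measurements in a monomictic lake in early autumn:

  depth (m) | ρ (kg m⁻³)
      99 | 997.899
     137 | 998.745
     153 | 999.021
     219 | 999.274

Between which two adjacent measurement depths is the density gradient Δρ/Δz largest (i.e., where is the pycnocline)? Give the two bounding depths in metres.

99–137 m

Compute the density gradient over each adjacent pair:
  99–137 m: Δρ/Δz = 0.846/38 = 0.022 kg m⁻⁴
  137–153 m: Δρ/Δz = 0.276/16 = 0.017 kg m⁻⁴
  153–219 m: Δρ/Δz = 0.253/66 = 3.8 × 10⁻³ kg m⁻⁴
The largest gradient is in the 99–137 m interval — the pycnocline.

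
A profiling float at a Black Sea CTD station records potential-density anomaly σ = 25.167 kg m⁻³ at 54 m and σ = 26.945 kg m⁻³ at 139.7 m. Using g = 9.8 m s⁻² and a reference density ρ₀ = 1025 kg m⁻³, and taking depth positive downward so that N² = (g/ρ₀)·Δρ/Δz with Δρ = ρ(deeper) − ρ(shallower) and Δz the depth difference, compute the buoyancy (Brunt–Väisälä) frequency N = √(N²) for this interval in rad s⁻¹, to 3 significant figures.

0.0141 rad s⁻¹

Δρ = 1026.945 − 1025.167 = 1.778 kg m⁻³ over Δz = 139.7 − 54 = 85.7 m.
N² = (9.8/1025) × (1.778/85.7) = 1.9836 × 10⁻⁴ s⁻².
N = √(1.9836 × 10⁻⁴) = 0.014084 rad s⁻¹ ≈ 0.0141 rad s⁻¹.
N² > 0, so the interval is statically stable.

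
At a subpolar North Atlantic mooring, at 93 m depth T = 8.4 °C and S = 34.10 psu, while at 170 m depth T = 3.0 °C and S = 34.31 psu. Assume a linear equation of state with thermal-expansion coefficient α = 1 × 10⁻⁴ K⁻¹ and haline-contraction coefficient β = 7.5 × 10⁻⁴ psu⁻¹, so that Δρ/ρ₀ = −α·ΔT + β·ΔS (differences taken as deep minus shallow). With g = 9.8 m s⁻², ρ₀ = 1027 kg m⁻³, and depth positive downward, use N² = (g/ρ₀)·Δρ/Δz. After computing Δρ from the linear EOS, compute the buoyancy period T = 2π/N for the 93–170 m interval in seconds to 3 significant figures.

ΔT = -5.4 K, ΔS = +0.21 psu (deep − shallow).
Δρ/ρ₀ = −αΔT + βΔS = 5.40 × 10⁻⁴ + 1.575 × 10⁻⁴ = 6.975 × 10⁻⁴, so Δρ ≈ 0.7163 kg m⁻³.
N² = (g/ρ₀)·Δρ/Δz = g·(Δρ/ρ₀)/Δz = 9.8 × 6.975 × 10⁻⁴ / 77 = 8.8773 × 10⁻⁵ s⁻².
N = √(8.8773 × 10⁻⁵) = 9.4219 × 10⁻³ rad s⁻¹ → T = 2π/N = 666.87 s ≈ 667 s.

667 s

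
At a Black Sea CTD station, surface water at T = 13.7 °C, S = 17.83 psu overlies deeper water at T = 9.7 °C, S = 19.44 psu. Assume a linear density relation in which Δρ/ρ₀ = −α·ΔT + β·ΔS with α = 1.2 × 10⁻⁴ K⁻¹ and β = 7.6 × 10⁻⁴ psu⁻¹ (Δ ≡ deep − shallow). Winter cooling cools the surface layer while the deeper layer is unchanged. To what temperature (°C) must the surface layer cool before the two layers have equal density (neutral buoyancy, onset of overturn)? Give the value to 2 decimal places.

Neutral buoyancy requires Δρ = 0, i.e. −α(T_deep − T_surf′) + β(S_deep − S_surf) = 0.
T_surf′ = T_deep − (β/α)·ΔS = 9.7 − (7.6 × 10⁻⁴/1.2 × 10⁻⁴)·(+1.61) = -0.4967 °C.
Cooling required: 13.7 − (-0.4967) = 14.1967 °C.

-0.50 °C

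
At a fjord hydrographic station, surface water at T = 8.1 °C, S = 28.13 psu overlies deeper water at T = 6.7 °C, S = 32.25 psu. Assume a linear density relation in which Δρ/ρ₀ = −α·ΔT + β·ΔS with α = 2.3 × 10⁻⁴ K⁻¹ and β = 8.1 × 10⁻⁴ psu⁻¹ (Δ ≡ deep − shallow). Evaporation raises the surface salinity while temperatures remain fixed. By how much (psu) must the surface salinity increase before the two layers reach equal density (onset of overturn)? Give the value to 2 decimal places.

4.52 psu

Neutral buoyancy requires −α(T_deep − T_surf) + β(S_deep − S_surf′) = 0.
S_surf′ = S_deep − (α/β)·ΔT = 32.25 − (2.3 × 10⁻⁴/8.1 × 10⁻⁴)·(-1.4) = 32.6475 psu.
Increase required: 32.6475 − 28.13 = 4.5175 psu.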